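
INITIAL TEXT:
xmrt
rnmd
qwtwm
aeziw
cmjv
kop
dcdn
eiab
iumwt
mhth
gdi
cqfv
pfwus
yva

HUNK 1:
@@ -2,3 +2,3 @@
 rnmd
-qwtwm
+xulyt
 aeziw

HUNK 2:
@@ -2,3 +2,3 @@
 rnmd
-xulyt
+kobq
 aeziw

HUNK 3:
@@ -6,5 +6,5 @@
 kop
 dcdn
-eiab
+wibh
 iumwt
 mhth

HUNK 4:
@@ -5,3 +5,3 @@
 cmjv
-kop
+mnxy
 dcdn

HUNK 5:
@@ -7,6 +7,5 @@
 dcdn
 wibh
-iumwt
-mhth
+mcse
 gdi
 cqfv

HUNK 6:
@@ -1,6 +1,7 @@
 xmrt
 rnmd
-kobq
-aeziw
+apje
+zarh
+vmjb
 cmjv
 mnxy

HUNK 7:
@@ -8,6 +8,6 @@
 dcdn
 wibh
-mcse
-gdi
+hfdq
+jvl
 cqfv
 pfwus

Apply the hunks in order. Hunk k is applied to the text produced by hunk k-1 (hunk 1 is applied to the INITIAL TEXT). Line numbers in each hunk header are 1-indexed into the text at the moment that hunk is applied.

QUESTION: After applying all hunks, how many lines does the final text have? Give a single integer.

Answer: 14

Derivation:
Hunk 1: at line 2 remove [qwtwm] add [xulyt] -> 14 lines: xmrt rnmd xulyt aeziw cmjv kop dcdn eiab iumwt mhth gdi cqfv pfwus yva
Hunk 2: at line 2 remove [xulyt] add [kobq] -> 14 lines: xmrt rnmd kobq aeziw cmjv kop dcdn eiab iumwt mhth gdi cqfv pfwus yva
Hunk 3: at line 6 remove [eiab] add [wibh] -> 14 lines: xmrt rnmd kobq aeziw cmjv kop dcdn wibh iumwt mhth gdi cqfv pfwus yva
Hunk 4: at line 5 remove [kop] add [mnxy] -> 14 lines: xmrt rnmd kobq aeziw cmjv mnxy dcdn wibh iumwt mhth gdi cqfv pfwus yva
Hunk 5: at line 7 remove [iumwt,mhth] add [mcse] -> 13 lines: xmrt rnmd kobq aeziw cmjv mnxy dcdn wibh mcse gdi cqfv pfwus yva
Hunk 6: at line 1 remove [kobq,aeziw] add [apje,zarh,vmjb] -> 14 lines: xmrt rnmd apje zarh vmjb cmjv mnxy dcdn wibh mcse gdi cqfv pfwus yva
Hunk 7: at line 8 remove [mcse,gdi] add [hfdq,jvl] -> 14 lines: xmrt rnmd apje zarh vmjb cmjv mnxy dcdn wibh hfdq jvl cqfv pfwus yva
Final line count: 14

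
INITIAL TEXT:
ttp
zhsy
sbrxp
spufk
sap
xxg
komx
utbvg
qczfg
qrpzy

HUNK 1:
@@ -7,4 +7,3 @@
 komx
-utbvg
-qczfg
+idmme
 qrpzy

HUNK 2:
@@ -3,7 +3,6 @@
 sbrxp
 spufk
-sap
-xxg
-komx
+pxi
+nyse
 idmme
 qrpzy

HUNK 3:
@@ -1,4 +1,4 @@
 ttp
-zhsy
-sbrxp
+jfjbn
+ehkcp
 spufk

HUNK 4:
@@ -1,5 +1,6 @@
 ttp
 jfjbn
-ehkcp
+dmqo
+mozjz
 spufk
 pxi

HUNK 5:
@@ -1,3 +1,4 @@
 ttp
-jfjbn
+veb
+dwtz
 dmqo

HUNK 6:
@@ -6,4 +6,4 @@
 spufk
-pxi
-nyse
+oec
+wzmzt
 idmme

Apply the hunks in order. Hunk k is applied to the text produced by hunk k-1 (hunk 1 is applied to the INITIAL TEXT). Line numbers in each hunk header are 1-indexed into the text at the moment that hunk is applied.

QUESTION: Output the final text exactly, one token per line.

Hunk 1: at line 7 remove [utbvg,qczfg] add [idmme] -> 9 lines: ttp zhsy sbrxp spufk sap xxg komx idmme qrpzy
Hunk 2: at line 3 remove [sap,xxg,komx] add [pxi,nyse] -> 8 lines: ttp zhsy sbrxp spufk pxi nyse idmme qrpzy
Hunk 3: at line 1 remove [zhsy,sbrxp] add [jfjbn,ehkcp] -> 8 lines: ttp jfjbn ehkcp spufk pxi nyse idmme qrpzy
Hunk 4: at line 1 remove [ehkcp] add [dmqo,mozjz] -> 9 lines: ttp jfjbn dmqo mozjz spufk pxi nyse idmme qrpzy
Hunk 5: at line 1 remove [jfjbn] add [veb,dwtz] -> 10 lines: ttp veb dwtz dmqo mozjz spufk pxi nyse idmme qrpzy
Hunk 6: at line 6 remove [pxi,nyse] add [oec,wzmzt] -> 10 lines: ttp veb dwtz dmqo mozjz spufk oec wzmzt idmme qrpzy

Answer: ttp
veb
dwtz
dmqo
mozjz
spufk
oec
wzmzt
idmme
qrpzy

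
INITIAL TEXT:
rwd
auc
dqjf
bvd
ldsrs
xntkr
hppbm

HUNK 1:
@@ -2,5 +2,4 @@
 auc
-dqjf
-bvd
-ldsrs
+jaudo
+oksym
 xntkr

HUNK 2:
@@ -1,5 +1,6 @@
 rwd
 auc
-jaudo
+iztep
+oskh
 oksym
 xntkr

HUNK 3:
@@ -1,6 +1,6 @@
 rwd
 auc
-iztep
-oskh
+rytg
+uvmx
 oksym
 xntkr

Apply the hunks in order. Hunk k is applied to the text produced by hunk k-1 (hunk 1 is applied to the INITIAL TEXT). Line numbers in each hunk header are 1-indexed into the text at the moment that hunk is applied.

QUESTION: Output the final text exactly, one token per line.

Hunk 1: at line 2 remove [dqjf,bvd,ldsrs] add [jaudo,oksym] -> 6 lines: rwd auc jaudo oksym xntkr hppbm
Hunk 2: at line 1 remove [jaudo] add [iztep,oskh] -> 7 lines: rwd auc iztep oskh oksym xntkr hppbm
Hunk 3: at line 1 remove [iztep,oskh] add [rytg,uvmx] -> 7 lines: rwd auc rytg uvmx oksym xntkr hppbm

Answer: rwd
auc
rytg
uvmx
oksym
xntkr
hppbm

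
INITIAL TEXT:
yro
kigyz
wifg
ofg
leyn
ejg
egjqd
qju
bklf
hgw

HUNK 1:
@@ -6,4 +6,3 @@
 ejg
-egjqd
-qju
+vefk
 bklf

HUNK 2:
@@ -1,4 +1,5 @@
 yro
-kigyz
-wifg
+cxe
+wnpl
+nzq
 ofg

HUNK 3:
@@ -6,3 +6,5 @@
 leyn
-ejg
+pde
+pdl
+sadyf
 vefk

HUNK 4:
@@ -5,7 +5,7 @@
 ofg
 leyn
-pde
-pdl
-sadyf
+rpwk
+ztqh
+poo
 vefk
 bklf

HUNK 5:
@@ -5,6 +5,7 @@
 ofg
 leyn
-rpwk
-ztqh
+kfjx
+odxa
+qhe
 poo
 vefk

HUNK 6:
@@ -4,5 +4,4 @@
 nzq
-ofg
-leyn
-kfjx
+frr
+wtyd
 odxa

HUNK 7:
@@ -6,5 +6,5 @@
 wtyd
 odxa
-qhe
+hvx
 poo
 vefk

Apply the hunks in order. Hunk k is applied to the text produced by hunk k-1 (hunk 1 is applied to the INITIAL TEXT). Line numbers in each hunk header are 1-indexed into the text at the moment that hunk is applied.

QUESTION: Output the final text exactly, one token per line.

Answer: yro
cxe
wnpl
nzq
frr
wtyd
odxa
hvx
poo
vefk
bklf
hgw

Derivation:
Hunk 1: at line 6 remove [egjqd,qju] add [vefk] -> 9 lines: yro kigyz wifg ofg leyn ejg vefk bklf hgw
Hunk 2: at line 1 remove [kigyz,wifg] add [cxe,wnpl,nzq] -> 10 lines: yro cxe wnpl nzq ofg leyn ejg vefk bklf hgw
Hunk 3: at line 6 remove [ejg] add [pde,pdl,sadyf] -> 12 lines: yro cxe wnpl nzq ofg leyn pde pdl sadyf vefk bklf hgw
Hunk 4: at line 5 remove [pde,pdl,sadyf] add [rpwk,ztqh,poo] -> 12 lines: yro cxe wnpl nzq ofg leyn rpwk ztqh poo vefk bklf hgw
Hunk 5: at line 5 remove [rpwk,ztqh] add [kfjx,odxa,qhe] -> 13 lines: yro cxe wnpl nzq ofg leyn kfjx odxa qhe poo vefk bklf hgw
Hunk 6: at line 4 remove [ofg,leyn,kfjx] add [frr,wtyd] -> 12 lines: yro cxe wnpl nzq frr wtyd odxa qhe poo vefk bklf hgw
Hunk 7: at line 6 remove [qhe] add [hvx] -> 12 lines: yro cxe wnpl nzq frr wtyd odxa hvx poo vefk bklf hgw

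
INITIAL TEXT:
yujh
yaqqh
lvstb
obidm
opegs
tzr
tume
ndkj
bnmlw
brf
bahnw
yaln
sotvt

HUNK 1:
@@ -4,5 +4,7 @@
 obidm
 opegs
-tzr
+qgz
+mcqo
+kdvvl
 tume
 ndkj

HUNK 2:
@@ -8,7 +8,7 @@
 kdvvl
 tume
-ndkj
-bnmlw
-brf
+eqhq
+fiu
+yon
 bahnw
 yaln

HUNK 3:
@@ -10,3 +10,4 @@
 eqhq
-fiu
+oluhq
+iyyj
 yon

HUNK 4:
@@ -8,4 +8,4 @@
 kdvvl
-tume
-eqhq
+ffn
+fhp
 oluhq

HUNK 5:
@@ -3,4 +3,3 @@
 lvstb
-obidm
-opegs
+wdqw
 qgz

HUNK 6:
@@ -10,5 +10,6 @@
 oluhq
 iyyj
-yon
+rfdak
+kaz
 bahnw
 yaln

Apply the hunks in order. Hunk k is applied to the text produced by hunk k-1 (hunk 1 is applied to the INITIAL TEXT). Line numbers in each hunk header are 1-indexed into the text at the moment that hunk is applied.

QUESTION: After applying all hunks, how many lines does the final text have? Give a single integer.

Hunk 1: at line 4 remove [tzr] add [qgz,mcqo,kdvvl] -> 15 lines: yujh yaqqh lvstb obidm opegs qgz mcqo kdvvl tume ndkj bnmlw brf bahnw yaln sotvt
Hunk 2: at line 8 remove [ndkj,bnmlw,brf] add [eqhq,fiu,yon] -> 15 lines: yujh yaqqh lvstb obidm opegs qgz mcqo kdvvl tume eqhq fiu yon bahnw yaln sotvt
Hunk 3: at line 10 remove [fiu] add [oluhq,iyyj] -> 16 lines: yujh yaqqh lvstb obidm opegs qgz mcqo kdvvl tume eqhq oluhq iyyj yon bahnw yaln sotvt
Hunk 4: at line 8 remove [tume,eqhq] add [ffn,fhp] -> 16 lines: yujh yaqqh lvstb obidm opegs qgz mcqo kdvvl ffn fhp oluhq iyyj yon bahnw yaln sotvt
Hunk 5: at line 3 remove [obidm,opegs] add [wdqw] -> 15 lines: yujh yaqqh lvstb wdqw qgz mcqo kdvvl ffn fhp oluhq iyyj yon bahnw yaln sotvt
Hunk 6: at line 10 remove [yon] add [rfdak,kaz] -> 16 lines: yujh yaqqh lvstb wdqw qgz mcqo kdvvl ffn fhp oluhq iyyj rfdak kaz bahnw yaln sotvt
Final line count: 16

Answer: 16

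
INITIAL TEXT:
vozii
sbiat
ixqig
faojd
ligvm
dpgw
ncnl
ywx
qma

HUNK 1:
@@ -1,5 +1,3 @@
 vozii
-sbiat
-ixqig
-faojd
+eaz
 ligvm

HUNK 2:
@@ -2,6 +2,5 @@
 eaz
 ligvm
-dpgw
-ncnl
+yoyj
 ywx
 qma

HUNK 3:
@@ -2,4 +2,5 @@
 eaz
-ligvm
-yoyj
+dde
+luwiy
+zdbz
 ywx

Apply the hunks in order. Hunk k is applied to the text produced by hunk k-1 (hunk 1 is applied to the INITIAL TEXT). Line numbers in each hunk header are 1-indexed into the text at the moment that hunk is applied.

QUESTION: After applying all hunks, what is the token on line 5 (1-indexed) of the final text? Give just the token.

Hunk 1: at line 1 remove [sbiat,ixqig,faojd] add [eaz] -> 7 lines: vozii eaz ligvm dpgw ncnl ywx qma
Hunk 2: at line 2 remove [dpgw,ncnl] add [yoyj] -> 6 lines: vozii eaz ligvm yoyj ywx qma
Hunk 3: at line 2 remove [ligvm,yoyj] add [dde,luwiy,zdbz] -> 7 lines: vozii eaz dde luwiy zdbz ywx qma
Final line 5: zdbz

Answer: zdbz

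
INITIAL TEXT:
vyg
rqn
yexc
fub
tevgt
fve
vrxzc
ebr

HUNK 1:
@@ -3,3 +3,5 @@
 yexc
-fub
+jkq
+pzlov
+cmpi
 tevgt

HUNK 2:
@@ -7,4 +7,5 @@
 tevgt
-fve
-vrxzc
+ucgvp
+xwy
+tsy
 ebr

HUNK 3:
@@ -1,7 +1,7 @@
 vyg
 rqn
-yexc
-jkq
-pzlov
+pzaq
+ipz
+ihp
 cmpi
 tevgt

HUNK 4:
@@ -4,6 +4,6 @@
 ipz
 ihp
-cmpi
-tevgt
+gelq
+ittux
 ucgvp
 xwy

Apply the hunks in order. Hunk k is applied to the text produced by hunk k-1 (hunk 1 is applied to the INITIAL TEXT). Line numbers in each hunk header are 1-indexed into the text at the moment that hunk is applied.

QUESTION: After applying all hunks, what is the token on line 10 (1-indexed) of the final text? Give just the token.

Hunk 1: at line 3 remove [fub] add [jkq,pzlov,cmpi] -> 10 lines: vyg rqn yexc jkq pzlov cmpi tevgt fve vrxzc ebr
Hunk 2: at line 7 remove [fve,vrxzc] add [ucgvp,xwy,tsy] -> 11 lines: vyg rqn yexc jkq pzlov cmpi tevgt ucgvp xwy tsy ebr
Hunk 3: at line 1 remove [yexc,jkq,pzlov] add [pzaq,ipz,ihp] -> 11 lines: vyg rqn pzaq ipz ihp cmpi tevgt ucgvp xwy tsy ebr
Hunk 4: at line 4 remove [cmpi,tevgt] add [gelq,ittux] -> 11 lines: vyg rqn pzaq ipz ihp gelq ittux ucgvp xwy tsy ebr
Final line 10: tsy

Answer: tsy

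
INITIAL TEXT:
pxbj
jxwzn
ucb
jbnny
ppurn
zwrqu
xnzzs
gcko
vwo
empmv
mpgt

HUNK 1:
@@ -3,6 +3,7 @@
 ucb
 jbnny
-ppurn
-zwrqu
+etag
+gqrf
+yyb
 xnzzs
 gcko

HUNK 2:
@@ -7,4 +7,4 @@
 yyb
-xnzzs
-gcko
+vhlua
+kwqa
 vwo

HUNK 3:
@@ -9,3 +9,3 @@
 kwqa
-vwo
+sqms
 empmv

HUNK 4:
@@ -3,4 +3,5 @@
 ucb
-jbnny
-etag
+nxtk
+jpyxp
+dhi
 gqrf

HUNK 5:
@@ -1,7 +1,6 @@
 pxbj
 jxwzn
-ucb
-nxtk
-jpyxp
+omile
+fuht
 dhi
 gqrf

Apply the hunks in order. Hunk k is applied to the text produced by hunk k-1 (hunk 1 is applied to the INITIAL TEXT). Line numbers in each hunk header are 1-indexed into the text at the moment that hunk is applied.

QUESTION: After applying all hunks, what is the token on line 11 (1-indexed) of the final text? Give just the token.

Answer: empmv

Derivation:
Hunk 1: at line 3 remove [ppurn,zwrqu] add [etag,gqrf,yyb] -> 12 lines: pxbj jxwzn ucb jbnny etag gqrf yyb xnzzs gcko vwo empmv mpgt
Hunk 2: at line 7 remove [xnzzs,gcko] add [vhlua,kwqa] -> 12 lines: pxbj jxwzn ucb jbnny etag gqrf yyb vhlua kwqa vwo empmv mpgt
Hunk 3: at line 9 remove [vwo] add [sqms] -> 12 lines: pxbj jxwzn ucb jbnny etag gqrf yyb vhlua kwqa sqms empmv mpgt
Hunk 4: at line 3 remove [jbnny,etag] add [nxtk,jpyxp,dhi] -> 13 lines: pxbj jxwzn ucb nxtk jpyxp dhi gqrf yyb vhlua kwqa sqms empmv mpgt
Hunk 5: at line 1 remove [ucb,nxtk,jpyxp] add [omile,fuht] -> 12 lines: pxbj jxwzn omile fuht dhi gqrf yyb vhlua kwqa sqms empmv mpgt
Final line 11: empmv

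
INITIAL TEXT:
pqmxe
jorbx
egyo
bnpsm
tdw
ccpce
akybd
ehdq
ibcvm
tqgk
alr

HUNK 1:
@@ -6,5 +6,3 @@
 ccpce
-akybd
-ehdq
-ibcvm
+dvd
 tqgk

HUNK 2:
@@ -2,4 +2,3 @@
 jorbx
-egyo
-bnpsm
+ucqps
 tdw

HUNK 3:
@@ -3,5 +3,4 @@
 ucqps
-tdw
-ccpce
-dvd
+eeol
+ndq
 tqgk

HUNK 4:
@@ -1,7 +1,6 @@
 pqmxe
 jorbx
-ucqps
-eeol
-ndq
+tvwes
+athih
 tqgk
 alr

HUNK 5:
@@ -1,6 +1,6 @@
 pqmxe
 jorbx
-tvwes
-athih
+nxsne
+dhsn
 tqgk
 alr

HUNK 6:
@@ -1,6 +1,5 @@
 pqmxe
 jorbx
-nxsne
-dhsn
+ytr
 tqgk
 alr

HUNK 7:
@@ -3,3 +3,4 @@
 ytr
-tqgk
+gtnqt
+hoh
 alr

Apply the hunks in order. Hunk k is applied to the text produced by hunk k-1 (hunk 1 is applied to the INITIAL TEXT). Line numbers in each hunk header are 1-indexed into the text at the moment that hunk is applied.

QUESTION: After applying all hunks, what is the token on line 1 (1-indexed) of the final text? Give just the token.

Answer: pqmxe

Derivation:
Hunk 1: at line 6 remove [akybd,ehdq,ibcvm] add [dvd] -> 9 lines: pqmxe jorbx egyo bnpsm tdw ccpce dvd tqgk alr
Hunk 2: at line 2 remove [egyo,bnpsm] add [ucqps] -> 8 lines: pqmxe jorbx ucqps tdw ccpce dvd tqgk alr
Hunk 3: at line 3 remove [tdw,ccpce,dvd] add [eeol,ndq] -> 7 lines: pqmxe jorbx ucqps eeol ndq tqgk alr
Hunk 4: at line 1 remove [ucqps,eeol,ndq] add [tvwes,athih] -> 6 lines: pqmxe jorbx tvwes athih tqgk alr
Hunk 5: at line 1 remove [tvwes,athih] add [nxsne,dhsn] -> 6 lines: pqmxe jorbx nxsne dhsn tqgk alr
Hunk 6: at line 1 remove [nxsne,dhsn] add [ytr] -> 5 lines: pqmxe jorbx ytr tqgk alr
Hunk 7: at line 3 remove [tqgk] add [gtnqt,hoh] -> 6 lines: pqmxe jorbx ytr gtnqt hoh alr
Final line 1: pqmxe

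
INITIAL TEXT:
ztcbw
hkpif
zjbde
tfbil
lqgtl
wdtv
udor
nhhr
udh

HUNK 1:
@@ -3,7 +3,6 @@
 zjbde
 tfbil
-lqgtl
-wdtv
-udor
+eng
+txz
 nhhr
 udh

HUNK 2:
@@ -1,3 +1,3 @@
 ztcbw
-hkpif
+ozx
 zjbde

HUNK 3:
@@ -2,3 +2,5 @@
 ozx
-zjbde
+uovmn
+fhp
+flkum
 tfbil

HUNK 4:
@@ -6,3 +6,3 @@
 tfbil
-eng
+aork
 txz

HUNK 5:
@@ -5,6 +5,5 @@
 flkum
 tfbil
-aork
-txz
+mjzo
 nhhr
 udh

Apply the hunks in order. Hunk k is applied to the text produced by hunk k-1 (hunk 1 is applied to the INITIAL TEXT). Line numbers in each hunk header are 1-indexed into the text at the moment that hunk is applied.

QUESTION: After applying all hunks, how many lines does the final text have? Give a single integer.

Hunk 1: at line 3 remove [lqgtl,wdtv,udor] add [eng,txz] -> 8 lines: ztcbw hkpif zjbde tfbil eng txz nhhr udh
Hunk 2: at line 1 remove [hkpif] add [ozx] -> 8 lines: ztcbw ozx zjbde tfbil eng txz nhhr udh
Hunk 3: at line 2 remove [zjbde] add [uovmn,fhp,flkum] -> 10 lines: ztcbw ozx uovmn fhp flkum tfbil eng txz nhhr udh
Hunk 4: at line 6 remove [eng] add [aork] -> 10 lines: ztcbw ozx uovmn fhp flkum tfbil aork txz nhhr udh
Hunk 5: at line 5 remove [aork,txz] add [mjzo] -> 9 lines: ztcbw ozx uovmn fhp flkum tfbil mjzo nhhr udh
Final line count: 9

Answer: 9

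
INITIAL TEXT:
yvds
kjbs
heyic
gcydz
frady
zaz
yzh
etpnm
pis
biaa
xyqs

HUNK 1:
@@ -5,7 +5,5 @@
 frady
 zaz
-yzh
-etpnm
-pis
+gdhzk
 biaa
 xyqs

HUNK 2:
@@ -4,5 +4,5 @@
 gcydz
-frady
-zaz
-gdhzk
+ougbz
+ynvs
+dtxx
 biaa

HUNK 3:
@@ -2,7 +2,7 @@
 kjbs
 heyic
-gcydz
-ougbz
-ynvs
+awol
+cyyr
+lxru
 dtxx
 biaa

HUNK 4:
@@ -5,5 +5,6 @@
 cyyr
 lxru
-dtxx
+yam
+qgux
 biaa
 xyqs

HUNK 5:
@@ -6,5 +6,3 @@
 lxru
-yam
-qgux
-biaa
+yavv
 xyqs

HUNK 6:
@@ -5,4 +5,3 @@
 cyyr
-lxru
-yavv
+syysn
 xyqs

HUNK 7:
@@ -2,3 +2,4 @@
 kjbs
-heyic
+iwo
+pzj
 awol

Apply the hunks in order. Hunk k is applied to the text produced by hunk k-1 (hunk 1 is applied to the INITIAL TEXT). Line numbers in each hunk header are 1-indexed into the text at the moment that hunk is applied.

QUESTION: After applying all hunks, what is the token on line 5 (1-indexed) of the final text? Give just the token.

Answer: awol

Derivation:
Hunk 1: at line 5 remove [yzh,etpnm,pis] add [gdhzk] -> 9 lines: yvds kjbs heyic gcydz frady zaz gdhzk biaa xyqs
Hunk 2: at line 4 remove [frady,zaz,gdhzk] add [ougbz,ynvs,dtxx] -> 9 lines: yvds kjbs heyic gcydz ougbz ynvs dtxx biaa xyqs
Hunk 3: at line 2 remove [gcydz,ougbz,ynvs] add [awol,cyyr,lxru] -> 9 lines: yvds kjbs heyic awol cyyr lxru dtxx biaa xyqs
Hunk 4: at line 5 remove [dtxx] add [yam,qgux] -> 10 lines: yvds kjbs heyic awol cyyr lxru yam qgux biaa xyqs
Hunk 5: at line 6 remove [yam,qgux,biaa] add [yavv] -> 8 lines: yvds kjbs heyic awol cyyr lxru yavv xyqs
Hunk 6: at line 5 remove [lxru,yavv] add [syysn] -> 7 lines: yvds kjbs heyic awol cyyr syysn xyqs
Hunk 7: at line 2 remove [heyic] add [iwo,pzj] -> 8 lines: yvds kjbs iwo pzj awol cyyr syysn xyqs
Final line 5: awol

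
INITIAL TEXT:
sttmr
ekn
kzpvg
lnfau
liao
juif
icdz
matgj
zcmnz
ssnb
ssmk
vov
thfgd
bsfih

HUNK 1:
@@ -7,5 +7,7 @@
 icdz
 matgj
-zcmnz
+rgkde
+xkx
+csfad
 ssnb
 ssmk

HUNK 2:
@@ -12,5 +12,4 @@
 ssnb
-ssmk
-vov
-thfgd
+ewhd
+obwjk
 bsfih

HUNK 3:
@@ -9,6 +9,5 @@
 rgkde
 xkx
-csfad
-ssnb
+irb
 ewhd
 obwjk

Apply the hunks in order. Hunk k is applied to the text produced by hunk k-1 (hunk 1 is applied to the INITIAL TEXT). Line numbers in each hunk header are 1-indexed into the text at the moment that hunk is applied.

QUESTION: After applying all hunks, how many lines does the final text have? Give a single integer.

Answer: 14

Derivation:
Hunk 1: at line 7 remove [zcmnz] add [rgkde,xkx,csfad] -> 16 lines: sttmr ekn kzpvg lnfau liao juif icdz matgj rgkde xkx csfad ssnb ssmk vov thfgd bsfih
Hunk 2: at line 12 remove [ssmk,vov,thfgd] add [ewhd,obwjk] -> 15 lines: sttmr ekn kzpvg lnfau liao juif icdz matgj rgkde xkx csfad ssnb ewhd obwjk bsfih
Hunk 3: at line 9 remove [csfad,ssnb] add [irb] -> 14 lines: sttmr ekn kzpvg lnfau liao juif icdz matgj rgkde xkx irb ewhd obwjk bsfih
Final line count: 14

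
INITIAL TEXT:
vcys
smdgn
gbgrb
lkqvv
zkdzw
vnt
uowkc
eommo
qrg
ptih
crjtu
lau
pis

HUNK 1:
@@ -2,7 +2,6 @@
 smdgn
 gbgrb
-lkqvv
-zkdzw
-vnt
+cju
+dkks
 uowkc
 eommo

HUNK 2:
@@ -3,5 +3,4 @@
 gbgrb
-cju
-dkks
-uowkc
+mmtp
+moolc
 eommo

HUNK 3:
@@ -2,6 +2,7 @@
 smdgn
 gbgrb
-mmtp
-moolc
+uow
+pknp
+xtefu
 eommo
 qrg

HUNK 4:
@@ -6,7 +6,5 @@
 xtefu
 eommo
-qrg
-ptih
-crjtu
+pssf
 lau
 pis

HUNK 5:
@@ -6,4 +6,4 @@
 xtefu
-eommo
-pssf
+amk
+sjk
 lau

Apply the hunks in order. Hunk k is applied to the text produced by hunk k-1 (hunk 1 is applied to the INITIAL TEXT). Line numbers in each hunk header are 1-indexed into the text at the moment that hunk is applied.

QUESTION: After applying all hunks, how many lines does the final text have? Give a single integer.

Hunk 1: at line 2 remove [lkqvv,zkdzw,vnt] add [cju,dkks] -> 12 lines: vcys smdgn gbgrb cju dkks uowkc eommo qrg ptih crjtu lau pis
Hunk 2: at line 3 remove [cju,dkks,uowkc] add [mmtp,moolc] -> 11 lines: vcys smdgn gbgrb mmtp moolc eommo qrg ptih crjtu lau pis
Hunk 3: at line 2 remove [mmtp,moolc] add [uow,pknp,xtefu] -> 12 lines: vcys smdgn gbgrb uow pknp xtefu eommo qrg ptih crjtu lau pis
Hunk 4: at line 6 remove [qrg,ptih,crjtu] add [pssf] -> 10 lines: vcys smdgn gbgrb uow pknp xtefu eommo pssf lau pis
Hunk 5: at line 6 remove [eommo,pssf] add [amk,sjk] -> 10 lines: vcys smdgn gbgrb uow pknp xtefu amk sjk lau pis
Final line count: 10

Answer: 10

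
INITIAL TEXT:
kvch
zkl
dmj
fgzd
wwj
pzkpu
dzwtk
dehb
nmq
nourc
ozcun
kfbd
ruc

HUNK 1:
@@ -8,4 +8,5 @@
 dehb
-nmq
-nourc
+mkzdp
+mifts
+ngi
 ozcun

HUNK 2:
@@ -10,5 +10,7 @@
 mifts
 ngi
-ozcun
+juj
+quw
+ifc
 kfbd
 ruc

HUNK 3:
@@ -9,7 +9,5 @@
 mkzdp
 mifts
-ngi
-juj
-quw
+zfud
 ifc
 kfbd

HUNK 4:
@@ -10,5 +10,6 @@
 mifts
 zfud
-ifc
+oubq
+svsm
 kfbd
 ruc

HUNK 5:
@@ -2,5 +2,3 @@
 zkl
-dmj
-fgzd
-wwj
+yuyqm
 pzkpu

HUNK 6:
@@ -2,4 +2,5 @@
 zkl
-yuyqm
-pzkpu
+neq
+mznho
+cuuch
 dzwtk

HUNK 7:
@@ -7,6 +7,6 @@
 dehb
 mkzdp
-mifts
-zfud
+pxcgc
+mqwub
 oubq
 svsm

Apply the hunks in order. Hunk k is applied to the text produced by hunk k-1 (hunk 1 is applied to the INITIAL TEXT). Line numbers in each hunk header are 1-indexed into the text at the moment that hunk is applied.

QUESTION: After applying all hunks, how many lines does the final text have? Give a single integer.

Answer: 14

Derivation:
Hunk 1: at line 8 remove [nmq,nourc] add [mkzdp,mifts,ngi] -> 14 lines: kvch zkl dmj fgzd wwj pzkpu dzwtk dehb mkzdp mifts ngi ozcun kfbd ruc
Hunk 2: at line 10 remove [ozcun] add [juj,quw,ifc] -> 16 lines: kvch zkl dmj fgzd wwj pzkpu dzwtk dehb mkzdp mifts ngi juj quw ifc kfbd ruc
Hunk 3: at line 9 remove [ngi,juj,quw] add [zfud] -> 14 lines: kvch zkl dmj fgzd wwj pzkpu dzwtk dehb mkzdp mifts zfud ifc kfbd ruc
Hunk 4: at line 10 remove [ifc] add [oubq,svsm] -> 15 lines: kvch zkl dmj fgzd wwj pzkpu dzwtk dehb mkzdp mifts zfud oubq svsm kfbd ruc
Hunk 5: at line 2 remove [dmj,fgzd,wwj] add [yuyqm] -> 13 lines: kvch zkl yuyqm pzkpu dzwtk dehb mkzdp mifts zfud oubq svsm kfbd ruc
Hunk 6: at line 2 remove [yuyqm,pzkpu] add [neq,mznho,cuuch] -> 14 lines: kvch zkl neq mznho cuuch dzwtk dehb mkzdp mifts zfud oubq svsm kfbd ruc
Hunk 7: at line 7 remove [mifts,zfud] add [pxcgc,mqwub] -> 14 lines: kvch zkl neq mznho cuuch dzwtk dehb mkzdp pxcgc mqwub oubq svsm kfbd ruc
Final line count: 14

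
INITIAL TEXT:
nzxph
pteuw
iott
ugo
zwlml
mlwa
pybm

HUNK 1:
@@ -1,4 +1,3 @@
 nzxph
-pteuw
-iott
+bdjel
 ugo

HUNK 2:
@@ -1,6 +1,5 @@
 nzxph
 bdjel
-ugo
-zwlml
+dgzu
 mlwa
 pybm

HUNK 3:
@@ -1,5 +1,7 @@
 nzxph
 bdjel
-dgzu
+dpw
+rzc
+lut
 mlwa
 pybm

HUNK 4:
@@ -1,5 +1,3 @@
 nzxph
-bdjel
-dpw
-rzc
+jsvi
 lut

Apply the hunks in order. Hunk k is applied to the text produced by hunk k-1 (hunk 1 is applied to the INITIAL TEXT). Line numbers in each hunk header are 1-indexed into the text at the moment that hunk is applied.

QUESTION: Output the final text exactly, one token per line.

Answer: nzxph
jsvi
lut
mlwa
pybm

Derivation:
Hunk 1: at line 1 remove [pteuw,iott] add [bdjel] -> 6 lines: nzxph bdjel ugo zwlml mlwa pybm
Hunk 2: at line 1 remove [ugo,zwlml] add [dgzu] -> 5 lines: nzxph bdjel dgzu mlwa pybm
Hunk 3: at line 1 remove [dgzu] add [dpw,rzc,lut] -> 7 lines: nzxph bdjel dpw rzc lut mlwa pybm
Hunk 4: at line 1 remove [bdjel,dpw,rzc] add [jsvi] -> 5 lines: nzxph jsvi lut mlwa pybm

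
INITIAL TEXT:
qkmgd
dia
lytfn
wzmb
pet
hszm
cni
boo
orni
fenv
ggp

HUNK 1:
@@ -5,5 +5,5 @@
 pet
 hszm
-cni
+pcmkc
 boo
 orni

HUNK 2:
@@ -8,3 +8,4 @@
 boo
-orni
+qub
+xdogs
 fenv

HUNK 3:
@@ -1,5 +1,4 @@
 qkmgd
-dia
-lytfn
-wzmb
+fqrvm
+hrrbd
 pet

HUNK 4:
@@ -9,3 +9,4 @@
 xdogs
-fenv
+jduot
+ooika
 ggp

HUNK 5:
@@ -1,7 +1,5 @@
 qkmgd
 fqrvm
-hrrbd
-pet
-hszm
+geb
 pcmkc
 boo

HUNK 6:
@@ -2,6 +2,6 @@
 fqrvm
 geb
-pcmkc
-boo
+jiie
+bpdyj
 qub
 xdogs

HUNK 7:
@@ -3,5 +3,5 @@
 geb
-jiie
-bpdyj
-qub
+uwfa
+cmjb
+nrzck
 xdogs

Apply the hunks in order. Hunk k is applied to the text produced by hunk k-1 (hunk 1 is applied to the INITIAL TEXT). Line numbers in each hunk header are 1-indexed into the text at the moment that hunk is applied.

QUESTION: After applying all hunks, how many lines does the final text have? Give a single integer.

Hunk 1: at line 5 remove [cni] add [pcmkc] -> 11 lines: qkmgd dia lytfn wzmb pet hszm pcmkc boo orni fenv ggp
Hunk 2: at line 8 remove [orni] add [qub,xdogs] -> 12 lines: qkmgd dia lytfn wzmb pet hszm pcmkc boo qub xdogs fenv ggp
Hunk 3: at line 1 remove [dia,lytfn,wzmb] add [fqrvm,hrrbd] -> 11 lines: qkmgd fqrvm hrrbd pet hszm pcmkc boo qub xdogs fenv ggp
Hunk 4: at line 9 remove [fenv] add [jduot,ooika] -> 12 lines: qkmgd fqrvm hrrbd pet hszm pcmkc boo qub xdogs jduot ooika ggp
Hunk 5: at line 1 remove [hrrbd,pet,hszm] add [geb] -> 10 lines: qkmgd fqrvm geb pcmkc boo qub xdogs jduot ooika ggp
Hunk 6: at line 2 remove [pcmkc,boo] add [jiie,bpdyj] -> 10 lines: qkmgd fqrvm geb jiie bpdyj qub xdogs jduot ooika ggp
Hunk 7: at line 3 remove [jiie,bpdyj,qub] add [uwfa,cmjb,nrzck] -> 10 lines: qkmgd fqrvm geb uwfa cmjb nrzck xdogs jduot ooika ggp
Final line count: 10

Answer: 10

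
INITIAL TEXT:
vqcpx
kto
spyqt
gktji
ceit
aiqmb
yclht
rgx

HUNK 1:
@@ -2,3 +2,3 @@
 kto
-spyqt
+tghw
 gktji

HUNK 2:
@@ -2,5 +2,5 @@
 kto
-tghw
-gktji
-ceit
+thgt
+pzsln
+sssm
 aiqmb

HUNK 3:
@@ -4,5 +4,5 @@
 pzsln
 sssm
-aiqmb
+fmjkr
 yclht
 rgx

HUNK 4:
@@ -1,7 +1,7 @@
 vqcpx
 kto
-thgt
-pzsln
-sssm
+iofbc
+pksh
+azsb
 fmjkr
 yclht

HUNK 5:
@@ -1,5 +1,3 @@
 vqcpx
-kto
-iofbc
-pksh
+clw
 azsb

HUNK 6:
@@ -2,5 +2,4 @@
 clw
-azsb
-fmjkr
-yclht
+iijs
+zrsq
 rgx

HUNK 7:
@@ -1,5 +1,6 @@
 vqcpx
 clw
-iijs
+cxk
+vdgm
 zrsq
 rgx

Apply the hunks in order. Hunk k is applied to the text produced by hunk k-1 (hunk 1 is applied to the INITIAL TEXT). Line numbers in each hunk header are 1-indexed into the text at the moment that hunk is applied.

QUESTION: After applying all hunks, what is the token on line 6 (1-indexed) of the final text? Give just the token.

Hunk 1: at line 2 remove [spyqt] add [tghw] -> 8 lines: vqcpx kto tghw gktji ceit aiqmb yclht rgx
Hunk 2: at line 2 remove [tghw,gktji,ceit] add [thgt,pzsln,sssm] -> 8 lines: vqcpx kto thgt pzsln sssm aiqmb yclht rgx
Hunk 3: at line 4 remove [aiqmb] add [fmjkr] -> 8 lines: vqcpx kto thgt pzsln sssm fmjkr yclht rgx
Hunk 4: at line 1 remove [thgt,pzsln,sssm] add [iofbc,pksh,azsb] -> 8 lines: vqcpx kto iofbc pksh azsb fmjkr yclht rgx
Hunk 5: at line 1 remove [kto,iofbc,pksh] add [clw] -> 6 lines: vqcpx clw azsb fmjkr yclht rgx
Hunk 6: at line 2 remove [azsb,fmjkr,yclht] add [iijs,zrsq] -> 5 lines: vqcpx clw iijs zrsq rgx
Hunk 7: at line 1 remove [iijs] add [cxk,vdgm] -> 6 lines: vqcpx clw cxk vdgm zrsq rgx
Final line 6: rgx

Answer: rgx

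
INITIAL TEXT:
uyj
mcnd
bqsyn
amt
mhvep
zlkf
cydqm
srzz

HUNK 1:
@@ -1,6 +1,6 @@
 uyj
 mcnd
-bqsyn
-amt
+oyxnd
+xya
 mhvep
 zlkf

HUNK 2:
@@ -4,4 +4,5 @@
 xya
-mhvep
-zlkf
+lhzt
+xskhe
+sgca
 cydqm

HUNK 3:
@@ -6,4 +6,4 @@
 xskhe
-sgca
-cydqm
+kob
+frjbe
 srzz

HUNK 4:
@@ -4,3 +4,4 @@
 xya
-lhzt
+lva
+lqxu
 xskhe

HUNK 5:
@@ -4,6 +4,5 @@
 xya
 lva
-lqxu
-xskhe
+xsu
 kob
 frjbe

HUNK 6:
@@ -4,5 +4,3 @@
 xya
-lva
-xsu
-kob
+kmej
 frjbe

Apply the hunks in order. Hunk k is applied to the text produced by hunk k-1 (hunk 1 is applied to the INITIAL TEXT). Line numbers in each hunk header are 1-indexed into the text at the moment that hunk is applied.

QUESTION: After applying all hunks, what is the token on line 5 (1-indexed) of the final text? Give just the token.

Answer: kmej

Derivation:
Hunk 1: at line 1 remove [bqsyn,amt] add [oyxnd,xya] -> 8 lines: uyj mcnd oyxnd xya mhvep zlkf cydqm srzz
Hunk 2: at line 4 remove [mhvep,zlkf] add [lhzt,xskhe,sgca] -> 9 lines: uyj mcnd oyxnd xya lhzt xskhe sgca cydqm srzz
Hunk 3: at line 6 remove [sgca,cydqm] add [kob,frjbe] -> 9 lines: uyj mcnd oyxnd xya lhzt xskhe kob frjbe srzz
Hunk 4: at line 4 remove [lhzt] add [lva,lqxu] -> 10 lines: uyj mcnd oyxnd xya lva lqxu xskhe kob frjbe srzz
Hunk 5: at line 4 remove [lqxu,xskhe] add [xsu] -> 9 lines: uyj mcnd oyxnd xya lva xsu kob frjbe srzz
Hunk 6: at line 4 remove [lva,xsu,kob] add [kmej] -> 7 lines: uyj mcnd oyxnd xya kmej frjbe srzz
Final line 5: kmej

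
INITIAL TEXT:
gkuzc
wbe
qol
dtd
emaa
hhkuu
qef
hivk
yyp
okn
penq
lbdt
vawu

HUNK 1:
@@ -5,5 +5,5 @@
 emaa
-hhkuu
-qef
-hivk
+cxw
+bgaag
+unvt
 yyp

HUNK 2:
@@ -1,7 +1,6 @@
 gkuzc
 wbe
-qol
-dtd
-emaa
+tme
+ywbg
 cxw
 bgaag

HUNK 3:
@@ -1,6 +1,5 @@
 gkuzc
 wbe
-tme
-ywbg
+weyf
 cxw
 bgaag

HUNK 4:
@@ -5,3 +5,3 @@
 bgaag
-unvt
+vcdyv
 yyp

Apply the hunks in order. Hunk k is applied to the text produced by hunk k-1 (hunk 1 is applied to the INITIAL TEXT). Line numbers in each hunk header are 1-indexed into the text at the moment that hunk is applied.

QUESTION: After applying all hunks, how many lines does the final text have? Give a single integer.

Answer: 11

Derivation:
Hunk 1: at line 5 remove [hhkuu,qef,hivk] add [cxw,bgaag,unvt] -> 13 lines: gkuzc wbe qol dtd emaa cxw bgaag unvt yyp okn penq lbdt vawu
Hunk 2: at line 1 remove [qol,dtd,emaa] add [tme,ywbg] -> 12 lines: gkuzc wbe tme ywbg cxw bgaag unvt yyp okn penq lbdt vawu
Hunk 3: at line 1 remove [tme,ywbg] add [weyf] -> 11 lines: gkuzc wbe weyf cxw bgaag unvt yyp okn penq lbdt vawu
Hunk 4: at line 5 remove [unvt] add [vcdyv] -> 11 lines: gkuzc wbe weyf cxw bgaag vcdyv yyp okn penq lbdt vawu
Final line count: 11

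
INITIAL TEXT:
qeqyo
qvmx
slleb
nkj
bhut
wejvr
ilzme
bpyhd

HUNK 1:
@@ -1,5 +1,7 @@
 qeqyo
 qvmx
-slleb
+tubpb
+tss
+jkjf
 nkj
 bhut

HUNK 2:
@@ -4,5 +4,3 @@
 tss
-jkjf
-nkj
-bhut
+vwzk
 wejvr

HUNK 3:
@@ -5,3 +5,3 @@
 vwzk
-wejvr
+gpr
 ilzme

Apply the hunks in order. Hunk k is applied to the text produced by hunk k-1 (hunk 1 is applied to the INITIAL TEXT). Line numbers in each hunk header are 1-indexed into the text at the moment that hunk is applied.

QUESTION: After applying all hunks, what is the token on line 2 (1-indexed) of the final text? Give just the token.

Hunk 1: at line 1 remove [slleb] add [tubpb,tss,jkjf] -> 10 lines: qeqyo qvmx tubpb tss jkjf nkj bhut wejvr ilzme bpyhd
Hunk 2: at line 4 remove [jkjf,nkj,bhut] add [vwzk] -> 8 lines: qeqyo qvmx tubpb tss vwzk wejvr ilzme bpyhd
Hunk 3: at line 5 remove [wejvr] add [gpr] -> 8 lines: qeqyo qvmx tubpb tss vwzk gpr ilzme bpyhd
Final line 2: qvmx

Answer: qvmx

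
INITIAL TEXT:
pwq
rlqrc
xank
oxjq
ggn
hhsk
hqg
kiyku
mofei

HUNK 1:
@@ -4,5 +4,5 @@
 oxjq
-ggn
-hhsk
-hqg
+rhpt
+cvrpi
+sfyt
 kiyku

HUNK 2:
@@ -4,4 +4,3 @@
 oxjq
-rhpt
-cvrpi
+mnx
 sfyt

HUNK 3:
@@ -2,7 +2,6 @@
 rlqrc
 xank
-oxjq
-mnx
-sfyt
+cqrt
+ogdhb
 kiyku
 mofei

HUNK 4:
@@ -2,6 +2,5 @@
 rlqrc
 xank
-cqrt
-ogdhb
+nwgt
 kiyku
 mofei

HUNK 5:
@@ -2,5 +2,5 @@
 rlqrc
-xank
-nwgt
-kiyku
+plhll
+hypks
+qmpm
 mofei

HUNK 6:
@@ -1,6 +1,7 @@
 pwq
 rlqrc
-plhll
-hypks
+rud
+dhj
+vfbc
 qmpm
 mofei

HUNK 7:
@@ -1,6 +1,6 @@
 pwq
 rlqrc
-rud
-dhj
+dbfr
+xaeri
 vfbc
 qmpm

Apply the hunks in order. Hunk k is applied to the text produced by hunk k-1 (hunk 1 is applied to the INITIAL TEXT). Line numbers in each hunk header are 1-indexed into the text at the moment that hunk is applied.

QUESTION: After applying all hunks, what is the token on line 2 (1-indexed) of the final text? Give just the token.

Hunk 1: at line 4 remove [ggn,hhsk,hqg] add [rhpt,cvrpi,sfyt] -> 9 lines: pwq rlqrc xank oxjq rhpt cvrpi sfyt kiyku mofei
Hunk 2: at line 4 remove [rhpt,cvrpi] add [mnx] -> 8 lines: pwq rlqrc xank oxjq mnx sfyt kiyku mofei
Hunk 3: at line 2 remove [oxjq,mnx,sfyt] add [cqrt,ogdhb] -> 7 lines: pwq rlqrc xank cqrt ogdhb kiyku mofei
Hunk 4: at line 2 remove [cqrt,ogdhb] add [nwgt] -> 6 lines: pwq rlqrc xank nwgt kiyku mofei
Hunk 5: at line 2 remove [xank,nwgt,kiyku] add [plhll,hypks,qmpm] -> 6 lines: pwq rlqrc plhll hypks qmpm mofei
Hunk 6: at line 1 remove [plhll,hypks] add [rud,dhj,vfbc] -> 7 lines: pwq rlqrc rud dhj vfbc qmpm mofei
Hunk 7: at line 1 remove [rud,dhj] add [dbfr,xaeri] -> 7 lines: pwq rlqrc dbfr xaeri vfbc qmpm mofei
Final line 2: rlqrc

Answer: rlqrc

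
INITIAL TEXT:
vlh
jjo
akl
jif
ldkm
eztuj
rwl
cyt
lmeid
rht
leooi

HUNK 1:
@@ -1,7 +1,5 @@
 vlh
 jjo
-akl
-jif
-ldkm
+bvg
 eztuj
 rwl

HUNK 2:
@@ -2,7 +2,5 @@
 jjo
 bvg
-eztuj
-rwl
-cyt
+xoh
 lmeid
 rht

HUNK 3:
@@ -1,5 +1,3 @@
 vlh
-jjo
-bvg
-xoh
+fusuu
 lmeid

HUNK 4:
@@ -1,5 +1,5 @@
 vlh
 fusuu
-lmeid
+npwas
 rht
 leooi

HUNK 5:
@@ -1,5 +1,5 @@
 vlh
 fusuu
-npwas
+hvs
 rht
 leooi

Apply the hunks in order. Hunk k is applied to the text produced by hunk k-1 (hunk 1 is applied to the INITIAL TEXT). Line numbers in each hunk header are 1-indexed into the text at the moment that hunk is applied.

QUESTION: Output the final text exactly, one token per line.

Answer: vlh
fusuu
hvs
rht
leooi

Derivation:
Hunk 1: at line 1 remove [akl,jif,ldkm] add [bvg] -> 9 lines: vlh jjo bvg eztuj rwl cyt lmeid rht leooi
Hunk 2: at line 2 remove [eztuj,rwl,cyt] add [xoh] -> 7 lines: vlh jjo bvg xoh lmeid rht leooi
Hunk 3: at line 1 remove [jjo,bvg,xoh] add [fusuu] -> 5 lines: vlh fusuu lmeid rht leooi
Hunk 4: at line 1 remove [lmeid] add [npwas] -> 5 lines: vlh fusuu npwas rht leooi
Hunk 5: at line 1 remove [npwas] add [hvs] -> 5 lines: vlh fusuu hvs rht leooi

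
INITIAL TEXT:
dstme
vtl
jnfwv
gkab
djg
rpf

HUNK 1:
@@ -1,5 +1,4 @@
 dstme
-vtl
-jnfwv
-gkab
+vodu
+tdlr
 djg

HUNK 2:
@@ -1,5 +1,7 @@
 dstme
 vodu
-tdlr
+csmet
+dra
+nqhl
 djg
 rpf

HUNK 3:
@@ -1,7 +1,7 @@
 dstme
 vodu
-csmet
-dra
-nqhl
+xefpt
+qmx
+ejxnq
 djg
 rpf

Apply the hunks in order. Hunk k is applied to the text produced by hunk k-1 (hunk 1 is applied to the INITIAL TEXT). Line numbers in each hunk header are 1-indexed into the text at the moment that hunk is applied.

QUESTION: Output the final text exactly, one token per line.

Hunk 1: at line 1 remove [vtl,jnfwv,gkab] add [vodu,tdlr] -> 5 lines: dstme vodu tdlr djg rpf
Hunk 2: at line 1 remove [tdlr] add [csmet,dra,nqhl] -> 7 lines: dstme vodu csmet dra nqhl djg rpf
Hunk 3: at line 1 remove [csmet,dra,nqhl] add [xefpt,qmx,ejxnq] -> 7 lines: dstme vodu xefpt qmx ejxnq djg rpf

Answer: dstme
vodu
xefpt
qmx
ejxnq
djg
rpf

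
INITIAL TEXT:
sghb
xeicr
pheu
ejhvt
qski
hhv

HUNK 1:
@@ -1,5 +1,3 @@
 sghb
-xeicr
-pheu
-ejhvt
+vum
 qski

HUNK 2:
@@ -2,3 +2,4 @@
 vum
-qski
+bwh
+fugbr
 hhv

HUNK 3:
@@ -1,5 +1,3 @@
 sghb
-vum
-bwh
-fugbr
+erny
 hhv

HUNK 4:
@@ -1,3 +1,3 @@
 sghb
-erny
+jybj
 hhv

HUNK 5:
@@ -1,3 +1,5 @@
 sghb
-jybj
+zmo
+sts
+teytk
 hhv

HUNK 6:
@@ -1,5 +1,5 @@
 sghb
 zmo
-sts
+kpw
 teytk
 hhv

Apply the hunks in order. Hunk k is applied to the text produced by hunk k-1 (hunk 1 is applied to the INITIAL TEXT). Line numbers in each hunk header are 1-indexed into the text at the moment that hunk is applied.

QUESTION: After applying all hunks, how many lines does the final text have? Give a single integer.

Answer: 5

Derivation:
Hunk 1: at line 1 remove [xeicr,pheu,ejhvt] add [vum] -> 4 lines: sghb vum qski hhv
Hunk 2: at line 2 remove [qski] add [bwh,fugbr] -> 5 lines: sghb vum bwh fugbr hhv
Hunk 3: at line 1 remove [vum,bwh,fugbr] add [erny] -> 3 lines: sghb erny hhv
Hunk 4: at line 1 remove [erny] add [jybj] -> 3 lines: sghb jybj hhv
Hunk 5: at line 1 remove [jybj] add [zmo,sts,teytk] -> 5 lines: sghb zmo sts teytk hhv
Hunk 6: at line 1 remove [sts] add [kpw] -> 5 lines: sghb zmo kpw teytk hhv
Final line count: 5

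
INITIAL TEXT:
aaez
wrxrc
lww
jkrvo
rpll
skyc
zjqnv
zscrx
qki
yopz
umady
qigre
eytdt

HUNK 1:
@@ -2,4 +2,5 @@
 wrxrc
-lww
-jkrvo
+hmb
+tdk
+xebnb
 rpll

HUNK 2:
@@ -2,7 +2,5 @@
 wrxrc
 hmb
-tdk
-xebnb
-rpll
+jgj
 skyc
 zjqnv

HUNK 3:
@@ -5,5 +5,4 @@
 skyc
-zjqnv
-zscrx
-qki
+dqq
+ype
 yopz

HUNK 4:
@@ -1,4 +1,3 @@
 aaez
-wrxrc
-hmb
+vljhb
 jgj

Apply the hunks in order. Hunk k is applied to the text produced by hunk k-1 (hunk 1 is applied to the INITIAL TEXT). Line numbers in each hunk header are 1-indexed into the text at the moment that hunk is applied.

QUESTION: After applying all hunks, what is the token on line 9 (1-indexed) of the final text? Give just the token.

Answer: qigre

Derivation:
Hunk 1: at line 2 remove [lww,jkrvo] add [hmb,tdk,xebnb] -> 14 lines: aaez wrxrc hmb tdk xebnb rpll skyc zjqnv zscrx qki yopz umady qigre eytdt
Hunk 2: at line 2 remove [tdk,xebnb,rpll] add [jgj] -> 12 lines: aaez wrxrc hmb jgj skyc zjqnv zscrx qki yopz umady qigre eytdt
Hunk 3: at line 5 remove [zjqnv,zscrx,qki] add [dqq,ype] -> 11 lines: aaez wrxrc hmb jgj skyc dqq ype yopz umady qigre eytdt
Hunk 4: at line 1 remove [wrxrc,hmb] add [vljhb] -> 10 lines: aaez vljhb jgj skyc dqq ype yopz umady qigre eytdt
Final line 9: qigre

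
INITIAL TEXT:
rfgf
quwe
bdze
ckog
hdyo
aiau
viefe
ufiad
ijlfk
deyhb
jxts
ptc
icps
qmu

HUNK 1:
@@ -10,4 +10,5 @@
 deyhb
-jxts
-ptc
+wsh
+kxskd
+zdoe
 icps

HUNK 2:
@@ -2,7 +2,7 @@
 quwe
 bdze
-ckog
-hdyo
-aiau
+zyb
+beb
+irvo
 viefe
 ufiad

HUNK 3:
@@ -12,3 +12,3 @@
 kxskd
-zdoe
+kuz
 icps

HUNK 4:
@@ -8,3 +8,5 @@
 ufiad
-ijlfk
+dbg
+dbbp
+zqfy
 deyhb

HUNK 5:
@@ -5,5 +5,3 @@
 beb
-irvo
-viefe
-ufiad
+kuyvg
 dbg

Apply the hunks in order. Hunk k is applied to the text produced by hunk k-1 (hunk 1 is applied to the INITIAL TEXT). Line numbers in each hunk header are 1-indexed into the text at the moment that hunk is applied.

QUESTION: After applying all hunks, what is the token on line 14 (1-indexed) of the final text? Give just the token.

Answer: icps

Derivation:
Hunk 1: at line 10 remove [jxts,ptc] add [wsh,kxskd,zdoe] -> 15 lines: rfgf quwe bdze ckog hdyo aiau viefe ufiad ijlfk deyhb wsh kxskd zdoe icps qmu
Hunk 2: at line 2 remove [ckog,hdyo,aiau] add [zyb,beb,irvo] -> 15 lines: rfgf quwe bdze zyb beb irvo viefe ufiad ijlfk deyhb wsh kxskd zdoe icps qmu
Hunk 3: at line 12 remove [zdoe] add [kuz] -> 15 lines: rfgf quwe bdze zyb beb irvo viefe ufiad ijlfk deyhb wsh kxskd kuz icps qmu
Hunk 4: at line 8 remove [ijlfk] add [dbg,dbbp,zqfy] -> 17 lines: rfgf quwe bdze zyb beb irvo viefe ufiad dbg dbbp zqfy deyhb wsh kxskd kuz icps qmu
Hunk 5: at line 5 remove [irvo,viefe,ufiad] add [kuyvg] -> 15 lines: rfgf quwe bdze zyb beb kuyvg dbg dbbp zqfy deyhb wsh kxskd kuz icps qmu
Final line 14: icps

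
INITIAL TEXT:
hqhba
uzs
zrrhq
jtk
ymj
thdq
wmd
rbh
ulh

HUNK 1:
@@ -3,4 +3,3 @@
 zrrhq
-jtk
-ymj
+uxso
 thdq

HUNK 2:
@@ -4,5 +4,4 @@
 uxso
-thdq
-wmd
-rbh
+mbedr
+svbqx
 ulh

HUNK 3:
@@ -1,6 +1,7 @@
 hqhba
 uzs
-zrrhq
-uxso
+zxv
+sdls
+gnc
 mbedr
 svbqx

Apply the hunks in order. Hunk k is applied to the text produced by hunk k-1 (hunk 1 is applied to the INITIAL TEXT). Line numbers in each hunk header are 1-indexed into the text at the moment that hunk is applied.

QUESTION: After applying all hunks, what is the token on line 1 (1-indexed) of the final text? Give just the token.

Hunk 1: at line 3 remove [jtk,ymj] add [uxso] -> 8 lines: hqhba uzs zrrhq uxso thdq wmd rbh ulh
Hunk 2: at line 4 remove [thdq,wmd,rbh] add [mbedr,svbqx] -> 7 lines: hqhba uzs zrrhq uxso mbedr svbqx ulh
Hunk 3: at line 1 remove [zrrhq,uxso] add [zxv,sdls,gnc] -> 8 lines: hqhba uzs zxv sdls gnc mbedr svbqx ulh
Final line 1: hqhba

Answer: hqhba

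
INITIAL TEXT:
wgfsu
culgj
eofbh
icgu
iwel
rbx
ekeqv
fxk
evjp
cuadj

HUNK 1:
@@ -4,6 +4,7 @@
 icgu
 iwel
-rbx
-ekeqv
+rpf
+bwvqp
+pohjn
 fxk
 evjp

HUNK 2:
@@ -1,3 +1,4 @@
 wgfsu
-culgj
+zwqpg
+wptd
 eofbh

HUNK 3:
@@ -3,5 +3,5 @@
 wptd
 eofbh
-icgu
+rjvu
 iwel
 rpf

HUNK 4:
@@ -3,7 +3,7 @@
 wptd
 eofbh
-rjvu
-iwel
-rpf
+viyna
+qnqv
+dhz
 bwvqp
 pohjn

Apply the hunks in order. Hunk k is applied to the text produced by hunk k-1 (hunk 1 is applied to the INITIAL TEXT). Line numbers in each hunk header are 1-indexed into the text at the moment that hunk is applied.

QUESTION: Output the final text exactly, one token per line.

Hunk 1: at line 4 remove [rbx,ekeqv] add [rpf,bwvqp,pohjn] -> 11 lines: wgfsu culgj eofbh icgu iwel rpf bwvqp pohjn fxk evjp cuadj
Hunk 2: at line 1 remove [culgj] add [zwqpg,wptd] -> 12 lines: wgfsu zwqpg wptd eofbh icgu iwel rpf bwvqp pohjn fxk evjp cuadj
Hunk 3: at line 3 remove [icgu] add [rjvu] -> 12 lines: wgfsu zwqpg wptd eofbh rjvu iwel rpf bwvqp pohjn fxk evjp cuadj
Hunk 4: at line 3 remove [rjvu,iwel,rpf] add [viyna,qnqv,dhz] -> 12 lines: wgfsu zwqpg wptd eofbh viyna qnqv dhz bwvqp pohjn fxk evjp cuadj

Answer: wgfsu
zwqpg
wptd
eofbh
viyna
qnqv
dhz
bwvqp
pohjn
fxk
evjp
cuadj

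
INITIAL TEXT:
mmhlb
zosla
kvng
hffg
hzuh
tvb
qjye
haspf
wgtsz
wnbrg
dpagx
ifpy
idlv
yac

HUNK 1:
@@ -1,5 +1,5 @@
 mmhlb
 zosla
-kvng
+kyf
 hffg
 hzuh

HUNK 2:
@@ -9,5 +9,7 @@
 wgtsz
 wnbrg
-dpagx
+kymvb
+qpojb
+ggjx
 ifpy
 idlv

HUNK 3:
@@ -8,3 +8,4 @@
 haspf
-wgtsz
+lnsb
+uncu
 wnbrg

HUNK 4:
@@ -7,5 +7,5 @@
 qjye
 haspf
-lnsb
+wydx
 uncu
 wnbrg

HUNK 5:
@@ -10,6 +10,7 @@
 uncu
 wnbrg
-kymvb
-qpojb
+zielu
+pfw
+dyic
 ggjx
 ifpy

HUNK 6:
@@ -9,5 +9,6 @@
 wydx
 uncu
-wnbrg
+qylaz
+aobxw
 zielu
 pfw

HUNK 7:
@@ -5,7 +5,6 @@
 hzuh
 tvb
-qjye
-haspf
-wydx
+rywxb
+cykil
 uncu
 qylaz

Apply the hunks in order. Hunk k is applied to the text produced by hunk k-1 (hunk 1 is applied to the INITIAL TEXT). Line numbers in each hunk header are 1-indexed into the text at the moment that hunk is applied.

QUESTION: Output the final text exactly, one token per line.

Hunk 1: at line 1 remove [kvng] add [kyf] -> 14 lines: mmhlb zosla kyf hffg hzuh tvb qjye haspf wgtsz wnbrg dpagx ifpy idlv yac
Hunk 2: at line 9 remove [dpagx] add [kymvb,qpojb,ggjx] -> 16 lines: mmhlb zosla kyf hffg hzuh tvb qjye haspf wgtsz wnbrg kymvb qpojb ggjx ifpy idlv yac
Hunk 3: at line 8 remove [wgtsz] add [lnsb,uncu] -> 17 lines: mmhlb zosla kyf hffg hzuh tvb qjye haspf lnsb uncu wnbrg kymvb qpojb ggjx ifpy idlv yac
Hunk 4: at line 7 remove [lnsb] add [wydx] -> 17 lines: mmhlb zosla kyf hffg hzuh tvb qjye haspf wydx uncu wnbrg kymvb qpojb ggjx ifpy idlv yac
Hunk 5: at line 10 remove [kymvb,qpojb] add [zielu,pfw,dyic] -> 18 lines: mmhlb zosla kyf hffg hzuh tvb qjye haspf wydx uncu wnbrg zielu pfw dyic ggjx ifpy idlv yac
Hunk 6: at line 9 remove [wnbrg] add [qylaz,aobxw] -> 19 lines: mmhlb zosla kyf hffg hzuh tvb qjye haspf wydx uncu qylaz aobxw zielu pfw dyic ggjx ifpy idlv yac
Hunk 7: at line 5 remove [qjye,haspf,wydx] add [rywxb,cykil] -> 18 lines: mmhlb zosla kyf hffg hzuh tvb rywxb cykil uncu qylaz aobxw zielu pfw dyic ggjx ifpy idlv yac

Answer: mmhlb
zosla
kyf
hffg
hzuh
tvb
rywxb
cykil
uncu
qylaz
aobxw
zielu
pfw
dyic
ggjx
ifpy
idlv
yac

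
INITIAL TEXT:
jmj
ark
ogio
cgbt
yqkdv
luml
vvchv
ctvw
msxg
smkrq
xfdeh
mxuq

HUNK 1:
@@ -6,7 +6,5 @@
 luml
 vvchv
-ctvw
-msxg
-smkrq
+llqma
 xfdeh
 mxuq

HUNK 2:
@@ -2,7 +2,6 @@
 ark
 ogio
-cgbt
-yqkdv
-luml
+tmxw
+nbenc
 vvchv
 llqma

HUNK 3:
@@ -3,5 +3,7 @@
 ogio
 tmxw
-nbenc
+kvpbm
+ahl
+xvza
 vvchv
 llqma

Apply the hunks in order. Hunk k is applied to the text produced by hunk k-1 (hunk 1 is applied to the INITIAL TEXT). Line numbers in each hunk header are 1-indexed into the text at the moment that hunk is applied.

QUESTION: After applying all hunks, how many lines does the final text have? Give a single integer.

Hunk 1: at line 6 remove [ctvw,msxg,smkrq] add [llqma] -> 10 lines: jmj ark ogio cgbt yqkdv luml vvchv llqma xfdeh mxuq
Hunk 2: at line 2 remove [cgbt,yqkdv,luml] add [tmxw,nbenc] -> 9 lines: jmj ark ogio tmxw nbenc vvchv llqma xfdeh mxuq
Hunk 3: at line 3 remove [nbenc] add [kvpbm,ahl,xvza] -> 11 lines: jmj ark ogio tmxw kvpbm ahl xvza vvchv llqma xfdeh mxuq
Final line count: 11

Answer: 11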